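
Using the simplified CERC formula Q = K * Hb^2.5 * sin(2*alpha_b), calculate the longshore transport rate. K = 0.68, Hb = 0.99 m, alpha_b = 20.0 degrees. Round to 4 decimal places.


Q = K * Hb^2.5 * sin(2 * alpha_b)
Hb^2.5 = 0.99^2.5 = 0.975187
sin(2 * 20.0) = sin(40.0) = 0.642788
Q = 0.68 * 0.975187 * 0.642788
Q = 0.4263 m^3/s

0.4263


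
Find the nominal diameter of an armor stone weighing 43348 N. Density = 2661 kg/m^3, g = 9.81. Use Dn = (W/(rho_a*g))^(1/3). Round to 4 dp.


V = W / (rho_a * g)
V = 43348 / (2661 * 9.81)
V = 43348 / 26104.41
V = 1.660562 m^3
Dn = V^(1/3) = 1.660562^(1/3)
Dn = 1.1842 m

1.1842


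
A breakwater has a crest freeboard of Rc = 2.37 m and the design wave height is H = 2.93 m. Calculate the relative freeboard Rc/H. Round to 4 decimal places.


Relative freeboard = Rc / H
= 2.37 / 2.93
= 0.8089

0.8089


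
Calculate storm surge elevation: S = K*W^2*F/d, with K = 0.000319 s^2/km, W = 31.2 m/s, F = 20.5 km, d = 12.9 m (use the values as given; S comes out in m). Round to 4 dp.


S = K * W^2 * F / d
W^2 = 31.2^2 = 973.44
S = 0.000319 * 973.44 * 20.5 / 12.9
Numerator = 0.000319 * 973.44 * 20.5 = 6.365811
S = 6.365811 / 12.9 = 0.4935 m

0.4935


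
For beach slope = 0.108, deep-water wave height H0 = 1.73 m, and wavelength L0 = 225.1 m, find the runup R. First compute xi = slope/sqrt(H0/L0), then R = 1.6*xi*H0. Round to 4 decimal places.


xi = slope / sqrt(H0/L0)
H0/L0 = 1.73/225.1 = 0.007685
sqrt(0.007685) = 0.087667
xi = 0.108 / 0.087667 = 1.231937
R = 1.6 * xi * H0 = 1.6 * 1.231937 * 1.73
R = 3.4100 m

3.4100


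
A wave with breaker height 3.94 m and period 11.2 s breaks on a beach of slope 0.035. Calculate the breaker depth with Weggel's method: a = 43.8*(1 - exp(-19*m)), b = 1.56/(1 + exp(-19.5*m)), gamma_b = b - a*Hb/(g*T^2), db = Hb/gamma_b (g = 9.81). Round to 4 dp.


a = 43.8 * (1 - exp(-19 * m))
exp(-19 * 0.035) = exp(-0.6650) = 0.514274
a = 43.8 * (1 - 0.514274) = 21.274819
b = 1.56 / (1 + exp(-19.5 * m))
exp(-19.5 * 0.035) = exp(-0.6825) = 0.505352
b = 1.56 / (1 + 0.505352) = 1.036302
Hb / (g * T^2) = 3.94 / (9.81 * 11.2^2) = 3.94 / 1230.5664 = 0.00320178
gamma_b = b - a * Hb/(g*T^2) = 1.036302 - 21.274819 * 0.00320178 = 0.968185
db = Hb / gamma_b = 3.94 / 0.968185
db = 4.0695 m

4.0695


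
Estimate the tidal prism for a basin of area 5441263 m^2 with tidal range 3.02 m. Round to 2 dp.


Tidal prism = Area * Tidal range
P = 5441263 * 3.02
P = 16432614.26 m^3

16432614.26


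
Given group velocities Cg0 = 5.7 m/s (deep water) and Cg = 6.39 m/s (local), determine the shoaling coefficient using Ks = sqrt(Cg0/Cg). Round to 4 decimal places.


Ks = sqrt(Cg0 / Cg)
Ks = sqrt(5.7 / 6.39)
Ks = sqrt(0.8920)
Ks = 0.9445

0.9445


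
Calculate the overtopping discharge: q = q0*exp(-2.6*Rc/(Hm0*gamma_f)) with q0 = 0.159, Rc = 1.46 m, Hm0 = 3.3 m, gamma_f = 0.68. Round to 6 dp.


q = q0 * exp(-2.6 * Rc / (Hm0 * gamma_f))
Exponent = -2.6 * 1.46 / (3.3 * 0.68)
= -2.6 * 1.46 / 2.2440
= -1.691622
exp(-1.691622) = 0.184220
q = 0.159 * 0.184220
q = 0.029291 m^3/s/m

0.029291


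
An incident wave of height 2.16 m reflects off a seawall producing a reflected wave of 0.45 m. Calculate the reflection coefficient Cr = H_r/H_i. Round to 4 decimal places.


Cr = H_r / H_i
Cr = 0.45 / 2.16
Cr = 0.2083

0.2083


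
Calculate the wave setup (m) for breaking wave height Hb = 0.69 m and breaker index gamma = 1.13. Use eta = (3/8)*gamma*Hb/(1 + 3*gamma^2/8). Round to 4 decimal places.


eta = (3/8) * gamma * Hb / (1 + 3*gamma^2/8)
Numerator = (3/8) * 1.13 * 0.69 = 0.292387
Denominator = 1 + 3*1.13^2/8 = 1 + 0.478838 = 1.478838
eta = 0.292387 / 1.478838
eta = 0.1977 m

0.1977


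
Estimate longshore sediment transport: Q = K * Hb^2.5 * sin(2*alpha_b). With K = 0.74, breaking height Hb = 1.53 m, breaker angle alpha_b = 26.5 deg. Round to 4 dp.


Q = K * Hb^2.5 * sin(2 * alpha_b)
Hb^2.5 = 1.53^2.5 = 2.895533
sin(2 * 26.5) = sin(53.0) = 0.798636
Q = 0.74 * 2.895533 * 0.798636
Q = 1.7112 m^3/s

1.7112


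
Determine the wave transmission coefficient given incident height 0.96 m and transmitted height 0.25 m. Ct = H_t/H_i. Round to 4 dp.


Ct = H_t / H_i
Ct = 0.25 / 0.96
Ct = 0.2604

0.2604


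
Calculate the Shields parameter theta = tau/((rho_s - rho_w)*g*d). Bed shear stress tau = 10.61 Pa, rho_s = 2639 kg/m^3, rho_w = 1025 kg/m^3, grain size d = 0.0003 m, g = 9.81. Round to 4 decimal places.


theta = tau / ((rho_s - rho_w) * g * d)
rho_s - rho_w = 2639 - 1025 = 1614
Denominator = 1614 * 9.81 * 0.0003 = 4.750002
theta = 10.61 / 4.750002
theta = 2.2337

2.2337


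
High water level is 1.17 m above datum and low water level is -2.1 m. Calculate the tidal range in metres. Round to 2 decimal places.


Tidal range = High water - Low water
Tidal range = 1.17 - (-2.1)
Tidal range = 3.27 m

3.27


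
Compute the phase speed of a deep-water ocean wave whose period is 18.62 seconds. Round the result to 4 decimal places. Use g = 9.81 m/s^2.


We use the deep-water celerity formula:
C = g * T / (2 * pi)
C = 9.81 * 18.62 / (2 * 3.14159...)
C = 182.662200 / 6.283185
C = 29.0716 m/s

29.0716


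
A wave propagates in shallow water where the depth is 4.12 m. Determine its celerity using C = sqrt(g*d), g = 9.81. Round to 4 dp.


Using the shallow-water approximation:
C = sqrt(g * d) = sqrt(9.81 * 4.12)
C = sqrt(40.4172)
C = 6.3575 m/s

6.3575


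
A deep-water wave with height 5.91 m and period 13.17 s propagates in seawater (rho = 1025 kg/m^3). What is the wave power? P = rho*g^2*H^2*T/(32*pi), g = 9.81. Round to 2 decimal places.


P = rho * g^2 * H^2 * T / (32 * pi)
P = 1025 * 9.81^2 * 5.91^2 * 13.17 / (32 * pi)
P = 1025 * 96.2361 * 34.9281 * 13.17 / 100.53096
P = 451359.69 W/m

451359.69


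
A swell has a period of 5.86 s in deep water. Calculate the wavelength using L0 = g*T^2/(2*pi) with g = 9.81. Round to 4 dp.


L0 = g * T^2 / (2 * pi)
L0 = 9.81 * 5.86^2 / (2 * pi)
L0 = 9.81 * 34.3396 / 6.28319
L0 = 336.8715 / 6.28319
L0 = 53.6148 m

53.6148


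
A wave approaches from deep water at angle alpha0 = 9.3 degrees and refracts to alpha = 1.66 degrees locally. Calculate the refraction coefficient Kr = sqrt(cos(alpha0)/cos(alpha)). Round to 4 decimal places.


Kr = sqrt(cos(alpha0) / cos(alpha))
cos(9.3) = 0.986856
cos(1.66) = 0.999580
Kr = sqrt(0.986856 / 0.999580)
Kr = sqrt(0.987270)
Kr = 0.9936

0.9936


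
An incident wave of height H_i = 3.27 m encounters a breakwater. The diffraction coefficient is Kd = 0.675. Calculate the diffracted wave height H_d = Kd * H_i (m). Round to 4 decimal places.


H_d = Kd * H_i
H_d = 0.675 * 3.27
H_d = 2.2073 m

2.2073


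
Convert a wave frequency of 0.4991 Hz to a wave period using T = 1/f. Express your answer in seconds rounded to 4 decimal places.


T = 1 / f
T = 1 / 0.4991
T = 2.0036 s

2.0036


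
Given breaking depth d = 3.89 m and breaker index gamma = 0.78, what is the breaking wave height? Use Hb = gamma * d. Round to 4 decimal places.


Hb = gamma * d
Hb = 0.78 * 3.89
Hb = 3.0342 m

3.0342


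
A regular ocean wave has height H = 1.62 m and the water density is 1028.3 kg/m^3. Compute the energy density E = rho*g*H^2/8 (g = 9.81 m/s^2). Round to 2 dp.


E = (1/8) * rho * g * H^2
E = (1/8) * 1028.3 * 9.81 * 1.62^2
E = 0.125 * 1028.3 * 9.81 * 2.6244
E = 3309.24 J/m^2

3309.24


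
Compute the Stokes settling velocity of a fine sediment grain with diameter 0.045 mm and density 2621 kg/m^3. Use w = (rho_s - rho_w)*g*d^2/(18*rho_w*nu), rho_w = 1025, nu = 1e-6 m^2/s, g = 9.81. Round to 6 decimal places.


w = (rho_s - rho_w) * g * d^2 / (18 * rho_w * nu)
d = 0.045 mm = 0.000045 m
rho_s - rho_w = 2621 - 1025 = 1596
Numerator = 1596 * 9.81 * (0.000045)^2 = 0.000031704939
Denominator = 18 * 1025 * 1e-6 = 0.018450
w = 0.001718 m/s

0.001718


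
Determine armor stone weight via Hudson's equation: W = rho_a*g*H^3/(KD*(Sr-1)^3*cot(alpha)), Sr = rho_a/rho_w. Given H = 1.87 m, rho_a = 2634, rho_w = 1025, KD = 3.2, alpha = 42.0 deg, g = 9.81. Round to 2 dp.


Sr = rho_a / rho_w = 2634 / 1025 = 2.569756
(Sr - 1) = 1.569756
(Sr - 1)^3 = 3.868090
cot(42.0) = 1 / tan(42.0) = 1 / 0.900404 = 1.110613
Numerator = 2634 * 9.81 * 1.87^3 = 168969.9975
Denominator = 3.2 * 3.868090 * 1.110613 = 13.747036
W = 168969.9975 / 13.747036
W = 12291.38 N

12291.38


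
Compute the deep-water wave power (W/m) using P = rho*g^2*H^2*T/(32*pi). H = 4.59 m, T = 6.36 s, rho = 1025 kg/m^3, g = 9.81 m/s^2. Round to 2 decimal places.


P = rho * g^2 * H^2 * T / (32 * pi)
P = 1025 * 9.81^2 * 4.59^2 * 6.36 / (32 * pi)
P = 1025 * 96.2361 * 21.0681 * 6.36 / 100.53096
P = 131475.40 W/m

131475.40


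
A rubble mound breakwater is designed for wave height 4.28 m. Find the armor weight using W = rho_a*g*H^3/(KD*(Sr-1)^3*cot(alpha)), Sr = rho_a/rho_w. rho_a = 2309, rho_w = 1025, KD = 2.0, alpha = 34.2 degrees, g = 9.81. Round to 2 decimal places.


Sr = rho_a / rho_w = 2309 / 1025 = 2.252683
(Sr - 1) = 1.252683
(Sr - 1)^3 = 1.965728
cot(34.2) = 1 / tan(34.2) = 1 / 0.679599 = 1.471455
Numerator = 2309 * 9.81 * 4.28^3 = 1775923.4724
Denominator = 2.0 * 1.965728 * 1.471455 = 5.784963
W = 1775923.4724 / 5.784963
W = 306989.63 N

306989.63


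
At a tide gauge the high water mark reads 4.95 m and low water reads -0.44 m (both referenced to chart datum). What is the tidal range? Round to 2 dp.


Tidal range = High water - Low water
Tidal range = 4.95 - (-0.44)
Tidal range = 5.39 m

5.39


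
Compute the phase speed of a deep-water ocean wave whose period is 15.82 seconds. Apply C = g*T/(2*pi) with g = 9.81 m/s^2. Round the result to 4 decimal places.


We use the deep-water celerity formula:
C = g * T / (2 * pi)
C = 9.81 * 15.82 / (2 * 3.14159...)
C = 155.194200 / 6.283185
C = 24.6999 m/s

24.6999


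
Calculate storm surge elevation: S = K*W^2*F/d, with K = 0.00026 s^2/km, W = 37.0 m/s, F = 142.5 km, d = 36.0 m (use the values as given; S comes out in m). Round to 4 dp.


S = K * W^2 * F / d
W^2 = 37.0^2 = 1369.00
S = 0.00026 * 1369.00 * 142.5 / 36.0
Numerator = 0.00026 * 1369.00 * 142.5 = 50.721450
S = 50.721450 / 36.0 = 1.4089 m

1.4089


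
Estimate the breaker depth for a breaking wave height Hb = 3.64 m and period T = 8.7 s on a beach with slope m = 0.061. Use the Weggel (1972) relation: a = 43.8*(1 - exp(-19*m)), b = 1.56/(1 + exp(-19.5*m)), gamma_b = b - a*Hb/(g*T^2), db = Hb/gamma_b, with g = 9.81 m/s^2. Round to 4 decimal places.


a = 43.8 * (1 - exp(-19 * m))
exp(-19 * 0.061) = exp(-1.1590) = 0.313800
a = 43.8 * (1 - 0.313800) = 30.055568
b = 1.56 / (1 + exp(-19.5 * m))
exp(-19.5 * 0.061) = exp(-1.1895) = 0.304373
b = 1.56 / (1 + 0.304373) = 1.195977
Hb / (g * T^2) = 3.64 / (9.81 * 8.7^2) = 3.64 / 742.5189 = 0.00490223
gamma_b = b - a * Hb/(g*T^2) = 1.195977 - 30.055568 * 0.00490223 = 1.048637
db = Hb / gamma_b = 3.64 / 1.048637
db = 3.4712 m

3.4712


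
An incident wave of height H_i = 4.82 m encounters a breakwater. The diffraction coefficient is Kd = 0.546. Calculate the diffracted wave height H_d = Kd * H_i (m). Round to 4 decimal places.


H_d = Kd * H_i
H_d = 0.546 * 4.82
H_d = 2.6317 m

2.6317


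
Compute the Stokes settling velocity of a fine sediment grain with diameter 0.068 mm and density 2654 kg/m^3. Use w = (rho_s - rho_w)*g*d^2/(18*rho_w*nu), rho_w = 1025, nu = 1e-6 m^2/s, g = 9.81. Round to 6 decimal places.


w = (rho_s - rho_w) * g * d^2 / (18 * rho_w * nu)
d = 0.068 mm = 0.000068 m
rho_s - rho_w = 2654 - 1025 = 1629
Numerator = 1629 * 9.81 * (0.000068)^2 = 0.000073893786
Denominator = 18 * 1025 * 1e-6 = 0.018450
w = 0.004005 m/s

0.004005


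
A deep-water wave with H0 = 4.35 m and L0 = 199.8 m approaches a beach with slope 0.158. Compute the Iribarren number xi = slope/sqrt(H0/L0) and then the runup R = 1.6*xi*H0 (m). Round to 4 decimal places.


xi = slope / sqrt(H0/L0)
H0/L0 = 4.35/199.8 = 0.021772
sqrt(0.021772) = 0.147553
xi = 0.158 / 0.147553 = 1.070805
R = 1.6 * xi * H0 = 1.6 * 1.070805 * 4.35
R = 7.4528 m

7.4528


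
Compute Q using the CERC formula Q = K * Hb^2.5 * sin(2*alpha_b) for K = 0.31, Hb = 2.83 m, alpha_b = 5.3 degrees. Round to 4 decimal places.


Q = K * Hb^2.5 * sin(2 * alpha_b)
Hb^2.5 = 2.83^2.5 = 13.473055
sin(2 * 5.3) = sin(10.6) = 0.183951
Q = 0.31 * 13.473055 * 0.183951
Q = 0.7683 m^3/s

0.7683


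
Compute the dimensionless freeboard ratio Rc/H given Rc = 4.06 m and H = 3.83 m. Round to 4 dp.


Relative freeboard = Rc / H
= 4.06 / 3.83
= 1.0601

1.0601


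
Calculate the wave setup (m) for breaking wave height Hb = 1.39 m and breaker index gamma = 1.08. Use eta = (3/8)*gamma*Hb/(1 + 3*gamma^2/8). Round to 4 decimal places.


eta = (3/8) * gamma * Hb / (1 + 3*gamma^2/8)
Numerator = (3/8) * 1.08 * 1.39 = 0.562950
Denominator = 1 + 3*1.08^2/8 = 1 + 0.437400 = 1.437400
eta = 0.562950 / 1.437400
eta = 0.3916 m

0.3916


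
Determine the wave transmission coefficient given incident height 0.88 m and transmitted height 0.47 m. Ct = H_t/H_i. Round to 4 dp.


Ct = H_t / H_i
Ct = 0.47 / 0.88
Ct = 0.5341

0.5341


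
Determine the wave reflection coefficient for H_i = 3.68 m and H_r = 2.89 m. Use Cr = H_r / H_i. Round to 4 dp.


Cr = H_r / H_i
Cr = 2.89 / 3.68
Cr = 0.7853

0.7853


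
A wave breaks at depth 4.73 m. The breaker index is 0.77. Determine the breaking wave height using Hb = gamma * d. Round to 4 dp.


Hb = gamma * d
Hb = 0.77 * 4.73
Hb = 3.6421 m

3.6421


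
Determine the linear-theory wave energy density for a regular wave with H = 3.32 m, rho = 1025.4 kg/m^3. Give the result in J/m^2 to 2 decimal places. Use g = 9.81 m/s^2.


E = (1/8) * rho * g * H^2
E = (1/8) * 1025.4 * 9.81 * 3.32^2
E = 0.125 * 1025.4 * 9.81 * 11.0224
E = 13859.53 J/m^2

13859.53


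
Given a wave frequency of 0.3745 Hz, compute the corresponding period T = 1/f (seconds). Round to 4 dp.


T = 1 / f
T = 1 / 0.3745
T = 2.6702 s

2.6702


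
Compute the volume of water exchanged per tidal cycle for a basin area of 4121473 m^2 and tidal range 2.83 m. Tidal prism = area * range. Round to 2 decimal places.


Tidal prism = Area * Tidal range
P = 4121473 * 2.83
P = 11663768.59 m^3

11663768.59


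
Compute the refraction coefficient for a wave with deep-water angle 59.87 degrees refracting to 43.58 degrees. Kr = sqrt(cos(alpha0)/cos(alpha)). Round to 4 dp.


Kr = sqrt(cos(alpha0) / cos(alpha))
cos(59.87) = 0.501964
cos(43.58) = 0.724413
Kr = sqrt(0.501964 / 0.724413)
Kr = sqrt(0.692925)
Kr = 0.8324

0.8324


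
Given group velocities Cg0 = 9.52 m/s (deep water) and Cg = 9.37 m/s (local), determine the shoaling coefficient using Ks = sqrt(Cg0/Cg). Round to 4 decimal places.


Ks = sqrt(Cg0 / Cg)
Ks = sqrt(9.52 / 9.37)
Ks = sqrt(1.0160)
Ks = 1.0080

1.0080


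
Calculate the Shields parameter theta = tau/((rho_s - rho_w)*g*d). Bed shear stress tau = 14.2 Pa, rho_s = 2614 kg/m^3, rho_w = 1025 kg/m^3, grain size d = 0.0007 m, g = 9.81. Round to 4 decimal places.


theta = tau / ((rho_s - rho_w) * g * d)
rho_s - rho_w = 2614 - 1025 = 1589
Denominator = 1589 * 9.81 * 0.0007 = 10.911663
theta = 14.2 / 10.911663
theta = 1.3014

1.3014


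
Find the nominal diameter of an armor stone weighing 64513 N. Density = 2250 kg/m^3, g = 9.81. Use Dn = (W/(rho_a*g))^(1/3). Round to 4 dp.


V = W / (rho_a * g)
V = 64513 / (2250 * 9.81)
V = 64513 / 22072.50
V = 2.922777 m^3
Dn = V^(1/3) = 2.922777^(1/3)
Dn = 1.4298 m

1.4298


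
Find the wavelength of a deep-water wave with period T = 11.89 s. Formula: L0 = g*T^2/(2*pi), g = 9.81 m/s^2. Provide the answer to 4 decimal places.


L0 = g * T^2 / (2 * pi)
L0 = 9.81 * 11.89^2 / (2 * pi)
L0 = 9.81 * 141.3721 / 6.28319
L0 = 1386.8603 / 6.28319
L0 = 220.7257 m

220.7257


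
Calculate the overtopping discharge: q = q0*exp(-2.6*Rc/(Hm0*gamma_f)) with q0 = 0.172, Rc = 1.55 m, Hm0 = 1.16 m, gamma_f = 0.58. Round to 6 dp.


q = q0 * exp(-2.6 * Rc / (Hm0 * gamma_f))
Exponent = -2.6 * 1.55 / (1.16 * 0.58)
= -2.6 * 1.55 / 0.6728
= -5.989893
exp(-5.989893) = 0.002504
q = 0.172 * 0.002504
q = 0.000431 m^3/s/m

0.000431


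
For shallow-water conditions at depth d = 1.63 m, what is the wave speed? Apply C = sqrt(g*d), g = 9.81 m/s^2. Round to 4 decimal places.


Using the shallow-water approximation:
C = sqrt(g * d) = sqrt(9.81 * 1.63)
C = sqrt(15.9903)
C = 3.9988 m/s

3.9988


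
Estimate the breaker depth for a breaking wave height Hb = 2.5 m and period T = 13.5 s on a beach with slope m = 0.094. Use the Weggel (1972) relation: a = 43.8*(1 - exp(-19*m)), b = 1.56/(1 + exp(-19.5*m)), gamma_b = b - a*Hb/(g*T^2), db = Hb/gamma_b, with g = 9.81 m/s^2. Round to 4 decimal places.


a = 43.8 * (1 - exp(-19 * m))
exp(-19 * 0.094) = exp(-1.7860) = 0.167629
a = 43.8 * (1 - 0.167629) = 36.457835
b = 1.56 / (1 + exp(-19.5 * m))
exp(-19.5 * 0.094) = exp(-1.8330) = 0.159933
b = 1.56 / (1 + 0.159933) = 1.344905
Hb / (g * T^2) = 2.5 / (9.81 * 13.5^2) = 2.5 / 1787.8725 = 0.00139831
gamma_b = b - a * Hb/(g*T^2) = 1.344905 - 36.457835 * 0.00139831 = 1.293926
db = Hb / gamma_b = 2.5 / 1.293926
db = 1.9321 m

1.9321


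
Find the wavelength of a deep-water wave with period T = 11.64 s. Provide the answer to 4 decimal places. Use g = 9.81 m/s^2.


L0 = g * T^2 / (2 * pi)
L0 = 9.81 * 11.64^2 / (2 * pi)
L0 = 9.81 * 135.4896 / 6.28319
L0 = 1329.1530 / 6.28319
L0 = 211.5413 m

211.5413


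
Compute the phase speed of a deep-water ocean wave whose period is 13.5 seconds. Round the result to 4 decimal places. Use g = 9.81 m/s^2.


We use the deep-water celerity formula:
C = g * T / (2 * pi)
C = 9.81 * 13.5 / (2 * 3.14159...)
C = 132.435000 / 6.283185
C = 21.0777 m/s

21.0777


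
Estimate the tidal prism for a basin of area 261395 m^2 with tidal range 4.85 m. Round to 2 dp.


Tidal prism = Area * Tidal range
P = 261395 * 4.85
P = 1267765.75 m^3

1267765.75


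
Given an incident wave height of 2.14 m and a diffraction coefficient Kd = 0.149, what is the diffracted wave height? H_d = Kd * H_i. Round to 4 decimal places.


H_d = Kd * H_i
H_d = 0.149 * 2.14
H_d = 0.3189 m

0.3189


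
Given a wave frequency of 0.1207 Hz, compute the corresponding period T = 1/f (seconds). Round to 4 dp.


T = 1 / f
T = 1 / 0.1207
T = 8.2850 s

8.2850


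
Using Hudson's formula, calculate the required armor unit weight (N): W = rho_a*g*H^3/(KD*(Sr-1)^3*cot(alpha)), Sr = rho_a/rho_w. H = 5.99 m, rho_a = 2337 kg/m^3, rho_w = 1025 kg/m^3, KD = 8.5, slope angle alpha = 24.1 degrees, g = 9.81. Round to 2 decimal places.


Sr = rho_a / rho_w = 2337 / 1025 = 2.280000
(Sr - 1) = 1.280000
(Sr - 1)^3 = 2.097152
cot(24.1) = 1 / tan(24.1) = 1 / 0.447322 = 2.235528
Numerator = 2337 * 9.81 * 5.99^3 = 4927290.7162
Denominator = 8.5 * 2.097152 * 2.235528 = 39.850057
W = 4927290.7162 / 39.850057
W = 123645.76 N

123645.76


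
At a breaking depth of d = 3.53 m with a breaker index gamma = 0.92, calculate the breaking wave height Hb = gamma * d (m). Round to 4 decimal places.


Hb = gamma * d
Hb = 0.92 * 3.53
Hb = 3.2476 m

3.2476


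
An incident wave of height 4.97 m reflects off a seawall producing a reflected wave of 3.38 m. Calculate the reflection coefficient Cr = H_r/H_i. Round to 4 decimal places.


Cr = H_r / H_i
Cr = 3.38 / 4.97
Cr = 0.6801

0.6801


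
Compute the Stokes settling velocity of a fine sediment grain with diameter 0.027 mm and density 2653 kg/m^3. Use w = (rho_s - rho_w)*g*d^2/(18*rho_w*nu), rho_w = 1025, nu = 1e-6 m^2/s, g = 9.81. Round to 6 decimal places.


w = (rho_s - rho_w) * g * d^2 / (18 * rho_w * nu)
d = 0.027 mm = 0.000027 m
rho_s - rho_w = 2653 - 1025 = 1628
Numerator = 1628 * 9.81 * (0.000027)^2 = 0.000011642626
Denominator = 18 * 1025 * 1e-6 = 0.018450
w = 0.000631 m/s

0.000631


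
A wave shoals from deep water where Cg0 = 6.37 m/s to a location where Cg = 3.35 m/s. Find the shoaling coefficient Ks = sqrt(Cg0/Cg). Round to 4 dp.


Ks = sqrt(Cg0 / Cg)
Ks = sqrt(6.37 / 3.35)
Ks = sqrt(1.9015)
Ks = 1.3789

1.3789


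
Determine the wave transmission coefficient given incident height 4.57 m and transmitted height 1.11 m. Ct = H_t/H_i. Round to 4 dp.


Ct = H_t / H_i
Ct = 1.11 / 4.57
Ct = 0.2429

0.2429


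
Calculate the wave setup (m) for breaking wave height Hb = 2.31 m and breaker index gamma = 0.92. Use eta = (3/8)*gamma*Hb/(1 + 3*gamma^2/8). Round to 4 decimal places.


eta = (3/8) * gamma * Hb / (1 + 3*gamma^2/8)
Numerator = (3/8) * 0.92 * 2.31 = 0.796950
Denominator = 1 + 3*0.92^2/8 = 1 + 0.317400 = 1.317400
eta = 0.796950 / 1.317400
eta = 0.6049 m

0.6049


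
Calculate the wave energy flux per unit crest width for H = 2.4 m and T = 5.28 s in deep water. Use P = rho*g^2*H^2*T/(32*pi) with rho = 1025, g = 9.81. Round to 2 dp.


P = rho * g^2 * H^2 * T / (32 * pi)
P = 1025 * 9.81^2 * 2.4^2 * 5.28 / (32 * pi)
P = 1025 * 96.2361 * 5.7600 * 5.28 / 100.53096
P = 29841.35 W/m

29841.35


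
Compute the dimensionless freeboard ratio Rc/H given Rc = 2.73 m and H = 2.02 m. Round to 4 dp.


Relative freeboard = Rc / H
= 2.73 / 2.02
= 1.3515

1.3515


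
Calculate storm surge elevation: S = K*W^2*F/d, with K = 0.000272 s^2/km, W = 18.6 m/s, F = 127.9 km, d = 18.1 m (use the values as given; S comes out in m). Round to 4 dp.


S = K * W^2 * F / d
W^2 = 18.6^2 = 345.96
S = 0.000272 * 345.96 * 127.9 / 18.1
Numerator = 0.000272 * 345.96 * 127.9 = 12.035533
S = 12.035533 / 18.1 = 0.6649 m

0.6649


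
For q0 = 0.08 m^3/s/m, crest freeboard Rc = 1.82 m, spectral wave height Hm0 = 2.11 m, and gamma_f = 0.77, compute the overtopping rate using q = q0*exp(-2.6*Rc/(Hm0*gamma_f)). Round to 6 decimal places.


q = q0 * exp(-2.6 * Rc / (Hm0 * gamma_f))
Exponent = -2.6 * 1.82 / (2.11 * 0.77)
= -2.6 * 1.82 / 1.6247
= -2.912538
exp(-2.912538) = 0.054338
q = 0.08 * 0.054338
q = 0.004347 m^3/s/m

0.004347


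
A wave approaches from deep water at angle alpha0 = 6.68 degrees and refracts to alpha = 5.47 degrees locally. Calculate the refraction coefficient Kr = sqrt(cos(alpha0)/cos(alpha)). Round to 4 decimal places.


Kr = sqrt(cos(alpha0) / cos(alpha))
cos(6.68) = 0.993211
cos(5.47) = 0.995446
Kr = sqrt(0.993211 / 0.995446)
Kr = sqrt(0.997755)
Kr = 0.9989

0.9989


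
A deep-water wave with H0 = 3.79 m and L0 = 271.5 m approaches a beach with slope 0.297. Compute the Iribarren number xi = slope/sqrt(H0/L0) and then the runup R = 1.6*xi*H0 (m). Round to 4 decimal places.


xi = slope / sqrt(H0/L0)
H0/L0 = 3.79/271.5 = 0.013959
sqrt(0.013959) = 0.118150
xi = 0.297 / 0.118150 = 2.513748
R = 1.6 * xi * H0 = 1.6 * 2.513748 * 3.79
R = 15.2434 m

15.2434


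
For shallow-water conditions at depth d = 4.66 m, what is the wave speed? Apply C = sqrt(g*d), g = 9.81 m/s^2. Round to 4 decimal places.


Using the shallow-water approximation:
C = sqrt(g * d) = sqrt(9.81 * 4.66)
C = sqrt(45.7146)
C = 6.7613 m/s

6.7613


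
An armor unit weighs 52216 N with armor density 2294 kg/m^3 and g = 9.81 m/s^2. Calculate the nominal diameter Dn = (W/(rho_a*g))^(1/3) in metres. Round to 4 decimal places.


V = W / (rho_a * g)
V = 52216 / (2294 * 9.81)
V = 52216 / 22504.14
V = 2.320284 m^3
Dn = V^(1/3) = 2.320284^(1/3)
Dn = 1.3239 m

1.3239


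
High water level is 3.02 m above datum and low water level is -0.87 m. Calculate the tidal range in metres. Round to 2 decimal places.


Tidal range = High water - Low water
Tidal range = 3.02 - (-0.87)
Tidal range = 3.89 m

3.89


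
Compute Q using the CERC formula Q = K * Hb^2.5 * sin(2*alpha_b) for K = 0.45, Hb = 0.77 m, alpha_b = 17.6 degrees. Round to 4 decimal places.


Q = K * Hb^2.5 * sin(2 * alpha_b)
Hb^2.5 = 0.77^2.5 = 0.520268
sin(2 * 17.6) = sin(35.2) = 0.576432
Q = 0.45 * 0.520268 * 0.576432
Q = 0.1350 m^3/s

0.1350


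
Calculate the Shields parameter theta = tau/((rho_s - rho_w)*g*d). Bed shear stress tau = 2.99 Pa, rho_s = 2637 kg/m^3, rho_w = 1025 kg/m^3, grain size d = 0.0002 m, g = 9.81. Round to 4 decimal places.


theta = tau / ((rho_s - rho_w) * g * d)
rho_s - rho_w = 2637 - 1025 = 1612
Denominator = 1612 * 9.81 * 0.0002 = 3.162744
theta = 2.99 / 3.162744
theta = 0.9454

0.9454


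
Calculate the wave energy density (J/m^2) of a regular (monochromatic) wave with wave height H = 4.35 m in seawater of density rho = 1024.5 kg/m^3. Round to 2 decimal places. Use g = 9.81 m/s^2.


E = (1/8) * rho * g * H^2
E = (1/8) * 1024.5 * 9.81 * 4.35^2
E = 0.125 * 1024.5 * 9.81 * 18.9225
E = 23772.21 J/m^2

23772.21


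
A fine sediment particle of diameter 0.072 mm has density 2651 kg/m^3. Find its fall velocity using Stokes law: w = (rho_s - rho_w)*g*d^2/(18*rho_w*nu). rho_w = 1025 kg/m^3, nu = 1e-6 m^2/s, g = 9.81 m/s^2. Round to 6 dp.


w = (rho_s - rho_w) * g * d^2 / (18 * rho_w * nu)
d = 0.072 mm = 0.000072 m
rho_s - rho_w = 2651 - 1025 = 1626
Numerator = 1626 * 9.81 * (0.000072)^2 = 0.000082690295
Denominator = 18 * 1025 * 1e-6 = 0.018450
w = 0.004482 m/s

0.004482


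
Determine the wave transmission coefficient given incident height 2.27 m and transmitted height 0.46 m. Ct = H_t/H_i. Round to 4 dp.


Ct = H_t / H_i
Ct = 0.46 / 2.27
Ct = 0.2026

0.2026


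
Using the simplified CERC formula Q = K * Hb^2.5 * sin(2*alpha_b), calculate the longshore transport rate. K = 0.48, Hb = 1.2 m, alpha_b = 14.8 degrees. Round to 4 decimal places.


Q = K * Hb^2.5 * sin(2 * alpha_b)
Hb^2.5 = 1.2^2.5 = 1.577441
sin(2 * 14.8) = sin(29.6) = 0.493942
Q = 0.48 * 1.577441 * 0.493942
Q = 0.3740 m^3/s

0.3740


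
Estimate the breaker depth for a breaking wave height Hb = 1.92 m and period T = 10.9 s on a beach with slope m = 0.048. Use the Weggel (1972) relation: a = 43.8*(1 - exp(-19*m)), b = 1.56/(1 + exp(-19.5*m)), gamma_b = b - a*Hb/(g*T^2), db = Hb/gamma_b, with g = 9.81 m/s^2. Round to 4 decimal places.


a = 43.8 * (1 - exp(-19 * m))
exp(-19 * 0.048) = exp(-0.9120) = 0.401720
a = 43.8 * (1 - 0.401720) = 26.204665
b = 1.56 / (1 + exp(-19.5 * m))
exp(-19.5 * 0.048) = exp(-0.9360) = 0.392193
b = 1.56 / (1 + 0.392193) = 1.120534
Hb / (g * T^2) = 1.92 / (9.81 * 10.9^2) = 1.92 / 1165.5261 = 0.00164732
gamma_b = b - a * Hb/(g*T^2) = 1.120534 - 26.204665 * 0.00164732 = 1.077366
db = Hb / gamma_b = 1.92 / 1.077366
db = 1.7821 m

1.7821


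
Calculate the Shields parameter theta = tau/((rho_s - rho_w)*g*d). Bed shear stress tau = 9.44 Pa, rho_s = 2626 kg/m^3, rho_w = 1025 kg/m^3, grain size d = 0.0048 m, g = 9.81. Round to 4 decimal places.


theta = tau / ((rho_s - rho_w) * g * d)
rho_s - rho_w = 2626 - 1025 = 1601
Denominator = 1601 * 9.81 * 0.0048 = 75.387888
theta = 9.44 / 75.387888
theta = 0.1252

0.1252


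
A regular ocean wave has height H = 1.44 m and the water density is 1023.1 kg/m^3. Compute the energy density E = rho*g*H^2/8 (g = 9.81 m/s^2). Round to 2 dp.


E = (1/8) * rho * g * H^2
E = (1/8) * 1023.1 * 9.81 * 1.44^2
E = 0.125 * 1023.1 * 9.81 * 2.0736
E = 2601.49 J/m^2

2601.49


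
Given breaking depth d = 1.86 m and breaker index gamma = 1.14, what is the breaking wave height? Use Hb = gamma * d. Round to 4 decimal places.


Hb = gamma * d
Hb = 1.14 * 1.86
Hb = 2.1204 m

2.1204


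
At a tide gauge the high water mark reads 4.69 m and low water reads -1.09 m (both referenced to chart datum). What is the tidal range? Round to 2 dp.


Tidal range = High water - Low water
Tidal range = 4.69 - (-1.09)
Tidal range = 5.78 m

5.78


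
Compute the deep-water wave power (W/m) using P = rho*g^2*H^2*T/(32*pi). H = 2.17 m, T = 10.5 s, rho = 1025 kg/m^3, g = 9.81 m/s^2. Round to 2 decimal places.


P = rho * g^2 * H^2 * T / (32 * pi)
P = 1025 * 9.81^2 * 2.17^2 * 10.5 / (32 * pi)
P = 1025 * 96.2361 * 4.7089 * 10.5 / 100.53096
P = 48514.41 W/m

48514.41


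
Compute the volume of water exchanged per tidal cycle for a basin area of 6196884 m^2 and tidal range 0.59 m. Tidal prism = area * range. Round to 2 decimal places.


Tidal prism = Area * Tidal range
P = 6196884 * 0.59
P = 3656161.56 m^3

3656161.56


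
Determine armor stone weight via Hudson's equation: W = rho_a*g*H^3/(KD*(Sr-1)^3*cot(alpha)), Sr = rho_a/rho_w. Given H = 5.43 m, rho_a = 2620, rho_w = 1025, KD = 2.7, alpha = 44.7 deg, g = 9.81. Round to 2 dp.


Sr = rho_a / rho_w = 2620 / 1025 = 2.556098
(Sr - 1) = 1.556098
(Sr - 1)^3 = 3.767996
cot(44.7) = 1 / tan(44.7) = 1 / 0.989582 = 1.010527
Numerator = 2620 * 9.81 * 5.43^3 = 4114999.5065
Denominator = 2.7 * 3.767996 * 1.010527 = 10.280689
W = 4114999.5065 / 10.280689
W = 400264.94 N

400264.94


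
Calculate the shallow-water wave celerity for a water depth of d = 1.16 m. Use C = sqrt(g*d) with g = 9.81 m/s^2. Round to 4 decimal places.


Using the shallow-water approximation:
C = sqrt(g * d) = sqrt(9.81 * 1.16)
C = sqrt(11.3796)
C = 3.3734 m/s

3.3734


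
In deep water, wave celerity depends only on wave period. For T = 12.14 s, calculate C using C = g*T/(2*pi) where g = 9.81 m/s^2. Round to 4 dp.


We use the deep-water celerity formula:
C = g * T / (2 * pi)
C = 9.81 * 12.14 / (2 * 3.14159...)
C = 119.093400 / 6.283185
C = 18.9543 m/s

18.9543


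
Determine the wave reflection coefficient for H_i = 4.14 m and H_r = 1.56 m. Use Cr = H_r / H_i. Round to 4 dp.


Cr = H_r / H_i
Cr = 1.56 / 4.14
Cr = 0.3768

0.3768


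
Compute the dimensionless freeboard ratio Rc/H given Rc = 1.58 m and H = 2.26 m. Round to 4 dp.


Relative freeboard = Rc / H
= 1.58 / 2.26
= 0.6991

0.6991


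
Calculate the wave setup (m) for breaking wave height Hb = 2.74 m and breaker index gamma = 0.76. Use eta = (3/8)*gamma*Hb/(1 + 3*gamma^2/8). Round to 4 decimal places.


eta = (3/8) * gamma * Hb / (1 + 3*gamma^2/8)
Numerator = (3/8) * 0.76 * 2.74 = 0.780900
Denominator = 1 + 3*0.76^2/8 = 1 + 0.216600 = 1.216600
eta = 0.780900 / 1.216600
eta = 0.6419 m

0.6419


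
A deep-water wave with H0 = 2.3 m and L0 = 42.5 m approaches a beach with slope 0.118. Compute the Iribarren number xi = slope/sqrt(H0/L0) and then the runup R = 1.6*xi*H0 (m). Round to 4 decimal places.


xi = slope / sqrt(H0/L0)
H0/L0 = 2.3/42.5 = 0.054118
sqrt(0.054118) = 0.232632
xi = 0.118 / 0.232632 = 0.507239
R = 1.6 * xi * H0 = 1.6 * 0.507239 * 2.3
R = 1.8666 m

1.8666


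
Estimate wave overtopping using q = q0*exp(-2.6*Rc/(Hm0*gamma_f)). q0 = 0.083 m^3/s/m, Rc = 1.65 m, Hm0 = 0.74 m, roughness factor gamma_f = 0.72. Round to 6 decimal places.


q = q0 * exp(-2.6 * Rc / (Hm0 * gamma_f))
Exponent = -2.6 * 1.65 / (0.74 * 0.72)
= -2.6 * 1.65 / 0.5328
= -8.051802
exp(-8.051802) = 0.000319
q = 0.083 * 0.000319
q = 0.000026 m^3/s/m

0.000026


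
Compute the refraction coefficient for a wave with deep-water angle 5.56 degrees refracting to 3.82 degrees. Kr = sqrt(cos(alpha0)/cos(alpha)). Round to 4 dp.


Kr = sqrt(cos(alpha0) / cos(alpha))
cos(5.56) = 0.995295
cos(3.82) = 0.997778
Kr = sqrt(0.995295 / 0.997778)
Kr = sqrt(0.997511)
Kr = 0.9988

0.9988


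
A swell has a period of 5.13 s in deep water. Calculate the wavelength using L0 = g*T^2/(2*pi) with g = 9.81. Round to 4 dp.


L0 = g * T^2 / (2 * pi)
L0 = 9.81 * 5.13^2 / (2 * pi)
L0 = 9.81 * 26.3169 / 6.28319
L0 = 258.1688 / 6.28319
L0 = 41.0888 m

41.0888


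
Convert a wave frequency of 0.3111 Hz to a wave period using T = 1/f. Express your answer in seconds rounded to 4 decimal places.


T = 1 / f
T = 1 / 0.3111
T = 3.2144 s

3.2144


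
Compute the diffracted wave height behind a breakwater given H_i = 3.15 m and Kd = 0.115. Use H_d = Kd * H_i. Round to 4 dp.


H_d = Kd * H_i
H_d = 0.115 * 3.15
H_d = 0.3623 m

0.3623


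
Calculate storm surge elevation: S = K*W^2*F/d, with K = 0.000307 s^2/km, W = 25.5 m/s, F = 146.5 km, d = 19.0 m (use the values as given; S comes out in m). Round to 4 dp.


S = K * W^2 * F / d
W^2 = 25.5^2 = 650.25
S = 0.000307 * 650.25 * 146.5 / 19.0
Numerator = 0.000307 * 650.25 * 146.5 = 29.245319
S = 29.245319 / 19.0 = 1.5392 m

1.5392


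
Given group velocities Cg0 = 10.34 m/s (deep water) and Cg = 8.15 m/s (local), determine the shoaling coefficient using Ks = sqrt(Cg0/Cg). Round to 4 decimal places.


Ks = sqrt(Cg0 / Cg)
Ks = sqrt(10.34 / 8.15)
Ks = sqrt(1.2687)
Ks = 1.1264

1.1264


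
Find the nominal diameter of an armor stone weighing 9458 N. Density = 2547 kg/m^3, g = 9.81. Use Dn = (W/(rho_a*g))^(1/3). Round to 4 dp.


V = W / (rho_a * g)
V = 9458 / (2547 * 9.81)
V = 9458 / 24986.07
V = 0.378531 m^3
Dn = V^(1/3) = 0.378531^(1/3)
Dn = 0.7234 m

0.7234


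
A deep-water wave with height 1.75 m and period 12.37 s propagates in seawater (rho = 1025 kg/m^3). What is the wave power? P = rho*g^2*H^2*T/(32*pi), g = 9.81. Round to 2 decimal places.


P = rho * g^2 * H^2 * T / (32 * pi)
P = 1025 * 9.81^2 * 1.75^2 * 12.37 / (32 * pi)
P = 1025 * 96.2361 * 3.0625 * 12.37 / 100.53096
P = 37171.31 W/m

37171.31


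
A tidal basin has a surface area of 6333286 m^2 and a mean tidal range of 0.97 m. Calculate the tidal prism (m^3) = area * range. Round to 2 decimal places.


Tidal prism = Area * Tidal range
P = 6333286 * 0.97
P = 6143287.42 m^3

6143287.42


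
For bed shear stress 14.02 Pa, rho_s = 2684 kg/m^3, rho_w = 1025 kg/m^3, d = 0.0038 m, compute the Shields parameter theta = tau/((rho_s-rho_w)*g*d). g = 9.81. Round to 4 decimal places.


theta = tau / ((rho_s - rho_w) * g * d)
rho_s - rho_w = 2684 - 1025 = 1659
Denominator = 1659 * 9.81 * 0.0038 = 61.844202
theta = 14.02 / 61.844202
theta = 0.2267

0.2267


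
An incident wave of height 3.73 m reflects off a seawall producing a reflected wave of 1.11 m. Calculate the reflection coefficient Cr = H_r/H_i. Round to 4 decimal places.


Cr = H_r / H_i
Cr = 1.11 / 3.73
Cr = 0.2976

0.2976


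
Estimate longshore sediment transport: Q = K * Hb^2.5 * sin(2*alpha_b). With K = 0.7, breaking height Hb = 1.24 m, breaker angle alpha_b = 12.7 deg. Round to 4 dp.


Q = K * Hb^2.5 * sin(2 * alpha_b)
Hb^2.5 = 1.24^2.5 = 1.712199
sin(2 * 12.7) = sin(25.4) = 0.428935
Q = 0.7 * 1.712199 * 0.428935
Q = 0.5141 m^3/s

0.5141


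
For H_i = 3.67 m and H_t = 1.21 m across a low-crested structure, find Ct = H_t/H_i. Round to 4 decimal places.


Ct = H_t / H_i
Ct = 1.21 / 3.67
Ct = 0.3297

0.3297


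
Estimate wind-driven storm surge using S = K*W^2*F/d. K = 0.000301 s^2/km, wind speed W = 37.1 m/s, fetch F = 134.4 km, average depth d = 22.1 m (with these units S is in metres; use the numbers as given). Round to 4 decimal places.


S = K * W^2 * F / d
W^2 = 37.1^2 = 1376.41
S = 0.000301 * 1376.41 * 134.4 / 22.1
Numerator = 0.000301 * 1376.41 * 134.4 = 55.681841
S = 55.681841 / 22.1 = 2.5195 m

2.5195


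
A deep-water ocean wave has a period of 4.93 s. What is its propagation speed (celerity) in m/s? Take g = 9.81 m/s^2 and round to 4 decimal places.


We use the deep-water celerity formula:
C = g * T / (2 * pi)
C = 9.81 * 4.93 / (2 * 3.14159...)
C = 48.363300 / 6.283185
C = 7.6973 m/s

7.6973


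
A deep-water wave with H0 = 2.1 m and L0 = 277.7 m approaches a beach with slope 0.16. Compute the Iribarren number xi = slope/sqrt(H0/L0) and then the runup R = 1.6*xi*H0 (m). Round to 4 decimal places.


xi = slope / sqrt(H0/L0)
H0/L0 = 2.1/277.7 = 0.007562
sqrt(0.007562) = 0.086960
xi = 0.16 / 0.086960 = 1.839917
R = 1.6 * xi * H0 = 1.6 * 1.839917 * 2.1
R = 6.1821 m

6.1821


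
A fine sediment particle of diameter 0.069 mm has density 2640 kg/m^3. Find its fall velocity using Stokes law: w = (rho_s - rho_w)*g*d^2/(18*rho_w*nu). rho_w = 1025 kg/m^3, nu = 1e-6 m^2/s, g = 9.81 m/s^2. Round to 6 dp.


w = (rho_s - rho_w) * g * d^2 / (18 * rho_w * nu)
d = 0.069 mm = 0.000069 m
rho_s - rho_w = 2640 - 1025 = 1615
Numerator = 1615 * 9.81 * (0.000069)^2 = 0.000075429237
Denominator = 18 * 1025 * 1e-6 = 0.018450
w = 0.004088 m/s

0.004088


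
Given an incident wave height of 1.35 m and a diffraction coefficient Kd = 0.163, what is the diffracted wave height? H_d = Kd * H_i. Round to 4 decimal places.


H_d = Kd * H_i
H_d = 0.163 * 1.35
H_d = 0.2201 m

0.2201


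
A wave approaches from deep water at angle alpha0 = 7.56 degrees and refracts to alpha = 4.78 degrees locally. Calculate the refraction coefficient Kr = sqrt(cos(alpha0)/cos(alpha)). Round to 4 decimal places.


Kr = sqrt(cos(alpha0) / cos(alpha))
cos(7.56) = 0.991308
cos(4.78) = 0.996522
Kr = sqrt(0.991308 / 0.996522)
Kr = sqrt(0.994767)
Kr = 0.9974

0.9974


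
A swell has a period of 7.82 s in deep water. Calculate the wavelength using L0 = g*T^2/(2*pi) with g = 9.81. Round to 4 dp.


L0 = g * T^2 / (2 * pi)
L0 = 9.81 * 7.82^2 / (2 * pi)
L0 = 9.81 * 61.1524 / 6.28319
L0 = 599.9050 / 6.28319
L0 = 95.4779 m

95.4779


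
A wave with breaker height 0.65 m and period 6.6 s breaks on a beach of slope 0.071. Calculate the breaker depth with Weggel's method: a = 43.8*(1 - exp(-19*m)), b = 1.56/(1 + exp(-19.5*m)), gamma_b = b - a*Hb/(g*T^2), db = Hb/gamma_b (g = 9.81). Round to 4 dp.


a = 43.8 * (1 - exp(-19 * m))
exp(-19 * 0.071) = exp(-1.3490) = 0.259500
a = 43.8 * (1 - 0.259500) = 32.433916
b = 1.56 / (1 + exp(-19.5 * m))
exp(-19.5 * 0.071) = exp(-1.3845) = 0.250449
b = 1.56 / (1 + 0.250449) = 1.247552
Hb / (g * T^2) = 0.65 / (9.81 * 6.6^2) = 0.65 / 427.3236 = 0.00152110
gamma_b = b - a * Hb/(g*T^2) = 1.247552 - 32.433916 * 0.00152110 = 1.198217
db = Hb / gamma_b = 0.65 / 1.198217
db = 0.5425 m

0.5425


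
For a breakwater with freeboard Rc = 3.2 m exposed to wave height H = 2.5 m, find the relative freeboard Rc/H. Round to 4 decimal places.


Relative freeboard = Rc / H
= 3.2 / 2.5
= 1.2800

1.2800


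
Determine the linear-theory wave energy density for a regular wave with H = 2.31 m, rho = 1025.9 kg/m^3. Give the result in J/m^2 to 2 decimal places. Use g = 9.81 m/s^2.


E = (1/8) * rho * g * H^2
E = (1/8) * 1025.9 * 9.81 * 2.31^2
E = 0.125 * 1025.9 * 9.81 * 5.3361
E = 6712.87 J/m^2

6712.87


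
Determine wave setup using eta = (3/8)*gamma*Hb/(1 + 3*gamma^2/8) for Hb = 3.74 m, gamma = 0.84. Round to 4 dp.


eta = (3/8) * gamma * Hb / (1 + 3*gamma^2/8)
Numerator = (3/8) * 0.84 * 3.74 = 1.178100
Denominator = 1 + 3*0.84^2/8 = 1 + 0.264600 = 1.264600
eta = 1.178100 / 1.264600
eta = 0.9316 m

0.9316


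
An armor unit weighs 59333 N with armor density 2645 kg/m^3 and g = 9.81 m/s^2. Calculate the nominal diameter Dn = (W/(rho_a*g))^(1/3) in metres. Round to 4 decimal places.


V = W / (rho_a * g)
V = 59333 / (2645 * 9.81)
V = 59333 / 25947.45
V = 2.286660 m^3
Dn = V^(1/3) = 2.286660^(1/3)
Dn = 1.3174 m

1.3174


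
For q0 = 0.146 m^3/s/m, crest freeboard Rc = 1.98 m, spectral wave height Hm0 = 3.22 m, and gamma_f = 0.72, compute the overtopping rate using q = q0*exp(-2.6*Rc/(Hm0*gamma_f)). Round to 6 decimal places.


q = q0 * exp(-2.6 * Rc / (Hm0 * gamma_f))
Exponent = -2.6 * 1.98 / (3.22 * 0.72)
= -2.6 * 1.98 / 2.3184
= -2.220497
exp(-2.220497) = 0.108555
q = 0.146 * 0.108555
q = 0.015849 m^3/s/m

0.015849


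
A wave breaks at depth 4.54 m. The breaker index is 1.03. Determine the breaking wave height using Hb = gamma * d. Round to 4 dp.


Hb = gamma * d
Hb = 1.03 * 4.54
Hb = 4.6762 m

4.6762


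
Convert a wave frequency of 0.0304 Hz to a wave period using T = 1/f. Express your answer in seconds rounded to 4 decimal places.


T = 1 / f
T = 1 / 0.0304
T = 32.8947 s

32.8947


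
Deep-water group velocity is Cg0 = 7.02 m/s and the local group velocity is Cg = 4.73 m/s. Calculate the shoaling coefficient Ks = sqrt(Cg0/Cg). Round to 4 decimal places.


Ks = sqrt(Cg0 / Cg)
Ks = sqrt(7.02 / 4.73)
Ks = sqrt(1.4841)
Ks = 1.2183

1.2183


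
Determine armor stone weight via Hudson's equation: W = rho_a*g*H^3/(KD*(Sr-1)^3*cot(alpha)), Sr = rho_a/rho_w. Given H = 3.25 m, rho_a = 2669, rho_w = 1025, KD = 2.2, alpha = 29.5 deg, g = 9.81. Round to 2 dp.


Sr = rho_a / rho_w = 2669 / 1025 = 2.603902
(Sr - 1) = 1.603902
(Sr - 1)^3 = 4.126044
cot(29.5) = 1 / tan(29.5) = 1 / 0.565773 = 1.767494
Numerator = 2669 * 9.81 * 3.25^3 = 898809.5208
Denominator = 2.2 * 4.126044 * 1.767494 = 16.044067
W = 898809.5208 / 16.044067
W = 56021.30 N

56021.30
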